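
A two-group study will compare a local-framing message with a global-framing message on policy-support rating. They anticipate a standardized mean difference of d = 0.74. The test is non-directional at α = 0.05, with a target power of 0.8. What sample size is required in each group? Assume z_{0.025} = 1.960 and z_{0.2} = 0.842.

n = 29 per group

For two independent groups with equal n: n = 2·((z_{α/2} + z_β) / d)².
z_{α/2} + z_β = 1.960 + 0.842 = 2.802.
n = 2 × (2.802 / 0.74)² = 2 × 3.786² = 2 × 14.34 = 28.7.
Round up to the next whole participant.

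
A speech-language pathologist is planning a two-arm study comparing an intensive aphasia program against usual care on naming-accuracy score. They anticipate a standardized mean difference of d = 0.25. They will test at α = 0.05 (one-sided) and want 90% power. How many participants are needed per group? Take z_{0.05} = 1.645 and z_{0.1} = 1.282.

n = 275 per group

For two independent groups with equal n: n = 2·((z_{α} + z_β) / d)².
z_{α} + z_β = 1.645 + 1.282 = 2.927.
n = 2 × (2.927 / 0.25)² = 2 × 11.708² = 2 × 137.08 = 274.2.
Round up to the next whole participant.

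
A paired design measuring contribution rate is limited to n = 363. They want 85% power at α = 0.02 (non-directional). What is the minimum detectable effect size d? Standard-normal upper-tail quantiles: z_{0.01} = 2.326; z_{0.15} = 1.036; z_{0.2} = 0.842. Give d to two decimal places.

For a single sample (or paired design) of n = 363: d_min = (z_{α/2} + z_β)/√n.
z-sum = 2.326 + 1.036 = 3.362.
d_min = 3.362 / √363 = 3.362 / 19.053 = 0.176.

d_min ≈ 0.18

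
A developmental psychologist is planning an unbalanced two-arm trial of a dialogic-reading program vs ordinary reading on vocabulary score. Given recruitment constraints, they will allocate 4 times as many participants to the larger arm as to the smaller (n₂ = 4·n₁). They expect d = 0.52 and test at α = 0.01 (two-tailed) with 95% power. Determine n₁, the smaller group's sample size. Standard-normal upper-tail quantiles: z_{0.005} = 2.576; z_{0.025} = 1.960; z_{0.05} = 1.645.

n₁ = 83

With allocation ratio k = n₂/n₁ = 4, Var(x̄₁−x̄₂) = σ²(1/n₁ + 1/(k·n₁)) = σ²·(k+1)/(k·n₁).
So n₁ = (1 + 1/k)·((z_{α/2} + z_β)/d)² = 1.250 × (4.221/0.52)².
n₁ = 1.250 × 65.89 = 82.4.
Round up: n₁ = 83, giving n₂ = 4 × 83 = 332.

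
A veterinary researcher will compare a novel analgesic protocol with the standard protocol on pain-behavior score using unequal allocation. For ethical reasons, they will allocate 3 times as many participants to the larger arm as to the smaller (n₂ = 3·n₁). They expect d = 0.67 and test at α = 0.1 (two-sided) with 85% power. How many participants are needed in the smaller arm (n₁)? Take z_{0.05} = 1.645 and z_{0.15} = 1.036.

With allocation ratio k = n₂/n₁ = 3, Var(x̄₁−x̄₂) = σ²(1/n₁ + 1/(k·n₁)) = σ²·(k+1)/(k·n₁).
So n₁ = (1 + 1/k)·((z_{α/2} + z_β)/d)² = 1.333 × (2.681/0.67)².
n₁ = 1.333 × 16.01 = 21.3.
Round up: n₁ = 22, giving n₂ = 3 × 22 = 66.

n₁ = 22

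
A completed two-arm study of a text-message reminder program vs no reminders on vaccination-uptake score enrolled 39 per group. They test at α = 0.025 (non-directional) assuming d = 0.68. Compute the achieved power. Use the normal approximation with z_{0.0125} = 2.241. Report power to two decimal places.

power ≈ 0.78

For two equal groups, power = Φ(d·√(n/2) − z_{α/2}).
d·√(n/2) = 0.68 × √(39/2) = 0.68 × 4.416 = 3.003.
z_β = 3.003 − 2.241 = 0.762.
Power = Φ(0.762) = 0.777.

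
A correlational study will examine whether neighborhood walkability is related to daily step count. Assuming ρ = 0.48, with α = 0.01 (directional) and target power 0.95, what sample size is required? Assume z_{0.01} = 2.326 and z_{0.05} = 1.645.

Fisher's z: C = ½·ln((1+r)/(1−r)) = ½·ln(2.8462) = 0.5230.
n = ((z_{α} + z_β)/C)² + 3.
(2.326 + 1.645) / 0.5230 = 3.971 / 0.5230 = 7.593.
n = 7.593² + 3 = 57.65 + 3 = 60.6.
Round up.

n = 61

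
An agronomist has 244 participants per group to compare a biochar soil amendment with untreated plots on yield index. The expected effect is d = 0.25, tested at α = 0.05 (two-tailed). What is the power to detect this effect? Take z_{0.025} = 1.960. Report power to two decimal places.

For two equal groups, power = Φ(d·√(n/2) − z_{α/2}).
d·√(n/2) = 0.25 × √(244/2) = 0.25 × 11.045 = 2.761.
z_β = 2.761 − 1.960 = 0.801.
Power = Φ(0.801) = 0.789.

power ≈ 0.79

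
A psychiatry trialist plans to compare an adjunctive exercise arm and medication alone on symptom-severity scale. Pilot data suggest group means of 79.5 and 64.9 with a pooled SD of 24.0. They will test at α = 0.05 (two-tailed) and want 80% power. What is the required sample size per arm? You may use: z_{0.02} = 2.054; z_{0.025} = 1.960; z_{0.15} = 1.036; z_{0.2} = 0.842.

Cohen's d = |M₁ − M₂| / SD_pooled = |79.5 − 64.9| / 24.0 = 14.6 / 24.0 = 0.608.
For two independent groups with equal n: n = 2·((z_{α/2} + z_β) / d)².
z_{α/2} + z_β = 1.960 + 0.842 = 2.802.
n = 2 × (2.802 / 0.608)² = 2 × 4.609² = 2 × 21.24 = 42.5.
Round up to the next whole participant.

n = 43 per group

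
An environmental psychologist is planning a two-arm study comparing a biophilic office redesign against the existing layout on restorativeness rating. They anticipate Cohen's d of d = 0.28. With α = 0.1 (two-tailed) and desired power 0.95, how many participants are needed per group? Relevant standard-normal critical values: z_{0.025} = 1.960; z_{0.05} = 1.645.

For two independent groups with equal n: n = 2·((z_{α/2} + z_β) / d)².
z_{α/2} + z_β = 1.645 + 1.645 = 3.290.
n = 2 × (3.290 / 0.28)² = 2 × 11.750² = 2 × 138.06 = 276.1.
Round up to the next whole participant.

n = 277 per group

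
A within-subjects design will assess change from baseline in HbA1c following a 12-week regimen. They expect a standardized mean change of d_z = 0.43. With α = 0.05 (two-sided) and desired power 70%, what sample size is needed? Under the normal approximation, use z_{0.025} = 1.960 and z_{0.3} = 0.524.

n = 34 pairs

For a paired (one-sample on differences) test: n = ((z_{α/2} + z_β) / d)².
z_{α/2} + z_β = 1.960 + 0.524 = 2.484.
n = (2.484 / 0.43)² = 5.777² = 33.37.
Round up.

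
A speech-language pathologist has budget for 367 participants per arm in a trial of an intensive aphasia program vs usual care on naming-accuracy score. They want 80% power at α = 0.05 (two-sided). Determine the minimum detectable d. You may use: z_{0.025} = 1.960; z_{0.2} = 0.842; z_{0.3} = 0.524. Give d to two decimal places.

For two independent groups of n = 367 each: d_min = (z_{α/2} + z_β)·√(2/n).
z-sum = 1.960 + 0.842 = 2.802.
d_min = 2.802 × √(2/367) = 2.802 × 0.0738 = 0.207.

d_min ≈ 0.21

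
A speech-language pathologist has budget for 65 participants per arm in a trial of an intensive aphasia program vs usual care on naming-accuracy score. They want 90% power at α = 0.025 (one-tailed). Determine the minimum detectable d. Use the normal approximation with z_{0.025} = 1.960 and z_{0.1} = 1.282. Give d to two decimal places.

d_min ≈ 0.57

For two independent groups of n = 65 each: d_min = (z_{α} + z_β)·√(2/n).
z-sum = 1.960 + 1.282 = 3.242.
d_min = 3.242 × √(2/65) = 3.242 × 0.1754 = 0.569.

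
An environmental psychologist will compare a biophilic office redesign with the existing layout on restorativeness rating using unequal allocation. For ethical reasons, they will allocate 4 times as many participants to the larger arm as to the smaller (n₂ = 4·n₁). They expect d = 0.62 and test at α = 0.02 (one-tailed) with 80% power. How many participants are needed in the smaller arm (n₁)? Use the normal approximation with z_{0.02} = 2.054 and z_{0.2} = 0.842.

With allocation ratio k = n₂/n₁ = 4, Var(x̄₁−x̄₂) = σ²(1/n₁ + 1/(k·n₁)) = σ²·(k+1)/(k·n₁).
So n₁ = (1 + 1/k)·((z_{α} + z_β)/d)² = 1.250 × (2.896/0.62)².
n₁ = 1.250 × 21.82 = 27.3.
Round up: n₁ = 28, giving n₂ = 4 × 28 = 112.

n₁ = 28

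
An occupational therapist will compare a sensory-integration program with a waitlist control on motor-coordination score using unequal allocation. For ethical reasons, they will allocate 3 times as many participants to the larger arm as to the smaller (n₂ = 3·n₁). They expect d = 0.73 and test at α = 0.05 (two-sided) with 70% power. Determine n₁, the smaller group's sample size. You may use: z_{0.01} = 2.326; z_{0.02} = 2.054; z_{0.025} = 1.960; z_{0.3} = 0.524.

n₁ = 16

With allocation ratio k = n₂/n₁ = 3, Var(x̄₁−x̄₂) = σ²(1/n₁ + 1/(k·n₁)) = σ²·(k+1)/(k·n₁).
So n₁ = (1 + 1/k)·((z_{α/2} + z_β)/d)² = 1.333 × (2.484/0.73)².
n₁ = 1.333 × 11.58 = 15.4.
Round up: n₁ = 16, giving n₂ = 3 × 16 = 48.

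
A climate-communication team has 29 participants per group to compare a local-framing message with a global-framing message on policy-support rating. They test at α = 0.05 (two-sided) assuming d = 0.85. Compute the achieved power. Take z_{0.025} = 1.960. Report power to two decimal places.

power ≈ 0.90

For two equal groups, power = Φ(d·√(n/2) − z_{α/2}).
d·√(n/2) = 0.85 × √(29/2) = 0.85 × 3.808 = 3.237.
z_β = 3.237 − 1.960 = 1.277.
Power = Φ(1.277) = 0.899.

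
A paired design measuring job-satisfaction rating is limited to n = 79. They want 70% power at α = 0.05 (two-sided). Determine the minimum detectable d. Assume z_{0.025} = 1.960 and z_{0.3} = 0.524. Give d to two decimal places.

d_min ≈ 0.28

For a single sample (or paired design) of n = 79: d_min = (z_{α/2} + z_β)/√n.
z-sum = 1.960 + 0.524 = 2.484.
d_min = 2.484 / √79 = 2.484 / 8.888 = 0.279.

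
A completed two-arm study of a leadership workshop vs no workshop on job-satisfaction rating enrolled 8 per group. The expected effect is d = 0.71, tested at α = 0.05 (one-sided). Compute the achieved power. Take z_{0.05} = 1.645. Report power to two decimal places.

For two equal groups, power = Φ(d·√(n/2) − z_{α}).
d·√(n/2) = 0.71 × √(8/2) = 0.71 × 2.000 = 1.420.
z_β = 1.420 − 1.645 = -0.225.
Power = Φ(-0.225) = 0.411.

power ≈ 0.41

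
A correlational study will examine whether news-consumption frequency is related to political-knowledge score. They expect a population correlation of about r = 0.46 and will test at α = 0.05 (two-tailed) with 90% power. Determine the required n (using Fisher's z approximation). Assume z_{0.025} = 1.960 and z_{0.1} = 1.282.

n = 46

Fisher's z: C = ½·ln((1+r)/(1−r)) = ½·ln(2.7037) = 0.4973.
n = ((z_{α/2} + z_β)/C)² + 3.
(1.960 + 1.282) / 0.4973 = 3.242 / 0.4973 = 6.519.
n = 6.519² + 3 = 42.50 + 3 = 45.5.
Round up.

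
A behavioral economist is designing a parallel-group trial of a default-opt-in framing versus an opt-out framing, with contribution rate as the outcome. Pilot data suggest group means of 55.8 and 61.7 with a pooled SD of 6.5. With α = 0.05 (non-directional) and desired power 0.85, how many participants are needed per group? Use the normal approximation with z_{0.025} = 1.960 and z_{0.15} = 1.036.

n = 22 per group

Cohen's d = |M₁ − M₂| / SD_pooled = |55.8 − 61.7| / 6.5 = 5.9 / 6.5 = 0.908.
For two independent groups with equal n: n = 2·((z_{α/2} + z_β) / d)².
z_{α/2} + z_β = 1.960 + 1.036 = 2.996.
n = 2 × (2.996 / 0.908)² = 2 × 3.300² = 2 × 10.89 = 21.8.
Round up to the next whole participant.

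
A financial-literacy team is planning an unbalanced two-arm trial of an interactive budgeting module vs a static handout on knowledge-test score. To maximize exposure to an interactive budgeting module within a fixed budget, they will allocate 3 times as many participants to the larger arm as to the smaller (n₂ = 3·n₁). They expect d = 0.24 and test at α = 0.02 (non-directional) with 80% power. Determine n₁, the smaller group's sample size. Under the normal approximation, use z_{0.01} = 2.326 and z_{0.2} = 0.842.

With allocation ratio k = n₂/n₁ = 3, Var(x̄₁−x̄₂) = σ²(1/n₁ + 1/(k·n₁)) = σ²·(k+1)/(k·n₁).
So n₁ = (1 + 1/k)·((z_{α/2} + z_β)/d)² = 1.333 × (3.168/0.24)².
n₁ = 1.333 × 174.24 = 232.3.
Round up: n₁ = 233, giving n₂ = 3 × 233 = 699.

n₁ = 233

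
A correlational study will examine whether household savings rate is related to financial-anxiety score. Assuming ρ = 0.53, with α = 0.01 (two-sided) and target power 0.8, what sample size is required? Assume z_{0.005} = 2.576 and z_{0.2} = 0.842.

Fisher's z: C = ½·ln((1+r)/(1−r)) = ½·ln(3.2553) = 0.5901.
n = ((z_{α/2} + z_β)/C)² + 3.
(2.576 + 0.842) / 0.5901 = 3.418 / 0.5901 = 5.792.
n = 5.792² + 3 = 33.55 + 3 = 36.6.
Round up.

n = 37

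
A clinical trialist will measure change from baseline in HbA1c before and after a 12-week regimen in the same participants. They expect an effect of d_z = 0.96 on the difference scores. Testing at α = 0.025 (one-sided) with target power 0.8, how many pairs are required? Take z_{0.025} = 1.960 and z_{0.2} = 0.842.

For a paired (one-sample on differences) test: n = ((z_{α} + z_β) / d)².
z_{α} + z_β = 1.960 + 0.842 = 2.802.
n = (2.802 / 0.96)² = 2.919² = 8.52.
Round up.

n = 9 pairs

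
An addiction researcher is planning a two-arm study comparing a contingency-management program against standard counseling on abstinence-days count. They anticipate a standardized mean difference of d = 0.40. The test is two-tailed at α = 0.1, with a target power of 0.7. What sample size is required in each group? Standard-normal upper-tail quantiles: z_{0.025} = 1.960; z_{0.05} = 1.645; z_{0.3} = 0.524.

For two independent groups with equal n: n = 2·((z_{α/2} + z_β) / d)².
z_{α/2} + z_β = 1.645 + 0.524 = 2.169.
n = 2 × (2.169 / 0.40)² = 2 × 5.422² = 2 × 29.40 = 58.8.
Round up to the next whole participant.

n = 59 per group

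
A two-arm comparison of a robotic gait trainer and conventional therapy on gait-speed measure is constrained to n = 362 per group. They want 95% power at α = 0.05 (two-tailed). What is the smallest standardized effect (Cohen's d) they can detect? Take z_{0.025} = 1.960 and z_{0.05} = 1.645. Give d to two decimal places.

d_min ≈ 0.27

For two independent groups of n = 362 each: d_min = (z_{α/2} + z_β)·√(2/n).
z-sum = 1.960 + 1.645 = 3.605.
d_min = 3.605 × √(2/362) = 3.605 × 0.0743 = 0.268.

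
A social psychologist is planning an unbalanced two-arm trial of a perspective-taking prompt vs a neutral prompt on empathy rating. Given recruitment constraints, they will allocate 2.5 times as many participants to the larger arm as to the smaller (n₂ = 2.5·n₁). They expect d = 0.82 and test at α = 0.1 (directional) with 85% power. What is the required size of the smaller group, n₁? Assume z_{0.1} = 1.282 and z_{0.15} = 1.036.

With allocation ratio k = n₂/n₁ = 2.5, Var(x̄₁−x̄₂) = σ²(1/n₁ + 1/(k·n₁)) = σ²·(k+1)/(k·n₁).
So n₁ = (1 + 1/k)·((z_{α} + z_β)/d)² = 1.400 × (2.318/0.82)².
n₁ = 1.400 × 7.99 = 11.2.
Round up: n₁ = 12, giving n₂ = 2.5 × 12 = 30.

n₁ = 12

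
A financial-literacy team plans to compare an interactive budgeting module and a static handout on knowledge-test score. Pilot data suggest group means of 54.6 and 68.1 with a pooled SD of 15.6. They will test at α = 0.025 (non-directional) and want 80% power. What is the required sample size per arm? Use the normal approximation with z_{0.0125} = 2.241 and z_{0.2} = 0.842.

n = 26 per group

Cohen's d = |M₁ − M₂| / SD_pooled = |54.6 − 68.1| / 15.6 = 13.5 / 15.6 = 0.865.
For two independent groups with equal n: n = 2·((z_{α/2} + z_β) / d)².
z_{α/2} + z_β = 2.241 + 0.842 = 3.083.
n = 2 × (3.083 / 0.865)² = 2 × 3.564² = 2 × 12.70 = 25.4.
Round up to the next whole participant.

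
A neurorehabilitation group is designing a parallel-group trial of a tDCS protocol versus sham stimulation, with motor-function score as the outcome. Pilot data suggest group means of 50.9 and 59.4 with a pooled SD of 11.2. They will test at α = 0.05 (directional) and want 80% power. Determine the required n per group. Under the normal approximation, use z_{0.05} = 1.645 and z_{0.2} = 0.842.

n = 22 per group

Cohen's d = |M₁ − M₂| / SD_pooled = |50.9 − 59.4| / 11.2 = 8.5 / 11.2 = 0.759.
For two independent groups with equal n: n = 2·((z_{α} + z_β) / d)².
z_{α} + z_β = 1.645 + 0.842 = 2.487.
n = 2 × (2.487 / 0.759)² = 2 × 3.277² = 2 × 10.74 = 21.5.
Round up to the next whole participant.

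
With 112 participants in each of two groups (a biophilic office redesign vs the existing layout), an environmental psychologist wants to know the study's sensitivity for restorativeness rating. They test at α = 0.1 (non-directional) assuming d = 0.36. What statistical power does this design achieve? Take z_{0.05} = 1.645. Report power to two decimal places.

power ≈ 0.85

For two equal groups, power = Φ(d·√(n/2) − z_{α/2}).
d·√(n/2) = 0.36 × √(112/2) = 0.36 × 7.483 = 2.694.
z_β = 2.694 − 1.645 = 1.049.
Power = Φ(1.049) = 0.853.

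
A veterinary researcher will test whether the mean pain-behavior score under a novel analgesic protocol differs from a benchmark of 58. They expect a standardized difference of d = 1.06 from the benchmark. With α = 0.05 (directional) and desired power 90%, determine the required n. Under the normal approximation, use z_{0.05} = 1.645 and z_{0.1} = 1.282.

n = 8

For a one-sample test: n = ((z_{α} + z_β) / d)².
z_{α} + z_β = 1.645 + 1.282 = 2.927.
n = (2.927 / 1.06)² = 2.761² = 7.62.
Round up.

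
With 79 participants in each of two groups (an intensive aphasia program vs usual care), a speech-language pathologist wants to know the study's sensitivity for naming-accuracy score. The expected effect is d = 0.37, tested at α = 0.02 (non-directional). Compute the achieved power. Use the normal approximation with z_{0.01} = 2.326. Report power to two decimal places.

power ≈ 0.50

For two equal groups, power = Φ(d·√(n/2) − z_{α/2}).
d·√(n/2) = 0.37 × √(79/2) = 0.37 × 6.285 = 2.325.
z_β = 2.325 − 2.326 = -0.001.
Power = Φ(-0.001) = 0.500.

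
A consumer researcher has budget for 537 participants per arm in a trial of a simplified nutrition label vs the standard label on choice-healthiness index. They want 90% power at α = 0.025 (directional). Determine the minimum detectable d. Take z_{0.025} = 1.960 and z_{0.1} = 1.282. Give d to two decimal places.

For two independent groups of n = 537 each: d_min = (z_{α} + z_β)·√(2/n).
z-sum = 1.960 + 1.282 = 3.242.
d_min = 3.242 × √(2/537) = 3.242 × 0.0610 = 0.198.

d_min ≈ 0.20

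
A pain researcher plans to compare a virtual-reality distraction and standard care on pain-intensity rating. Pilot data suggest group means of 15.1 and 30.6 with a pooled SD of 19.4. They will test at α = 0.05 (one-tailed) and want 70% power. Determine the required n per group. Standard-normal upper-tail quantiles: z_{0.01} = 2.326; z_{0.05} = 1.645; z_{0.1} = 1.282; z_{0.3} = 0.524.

n = 15 per group

Cohen's d = |M₁ − M₂| / SD_pooled = |15.1 − 30.6| / 19.4 = 15.5 / 19.4 = 0.799.
For two independent groups with equal n: n = 2·((z_{α} + z_β) / d)².
z_{α} + z_β = 1.645 + 0.524 = 2.169.
n = 2 × (2.169 / 0.799)² = 2 × 2.715² = 2 × 7.37 = 14.7.
Round up to the next whole participant.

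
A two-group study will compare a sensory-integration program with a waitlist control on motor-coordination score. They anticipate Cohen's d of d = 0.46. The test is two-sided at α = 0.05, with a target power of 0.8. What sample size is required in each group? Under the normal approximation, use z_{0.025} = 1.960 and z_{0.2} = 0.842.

For two independent groups with equal n: n = 2·((z_{α/2} + z_β) / d)².
z_{α/2} + z_β = 1.960 + 0.842 = 2.802.
n = 2 × (2.802 / 0.46)² = 2 × 6.091² = 2 × 37.10 = 74.2.
Round up to the next whole participant.

n = 75 per group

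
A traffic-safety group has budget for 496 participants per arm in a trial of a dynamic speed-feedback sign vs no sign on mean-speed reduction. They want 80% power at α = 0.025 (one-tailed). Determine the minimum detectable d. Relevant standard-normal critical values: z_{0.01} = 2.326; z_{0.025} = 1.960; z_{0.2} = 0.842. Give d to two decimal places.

d_min ≈ 0.18

For two independent groups of n = 496 each: d_min = (z_{α} + z_β)·√(2/n).
z-sum = 1.960 + 0.842 = 2.802.
d_min = 2.802 × √(2/496) = 2.802 × 0.0635 = 0.178.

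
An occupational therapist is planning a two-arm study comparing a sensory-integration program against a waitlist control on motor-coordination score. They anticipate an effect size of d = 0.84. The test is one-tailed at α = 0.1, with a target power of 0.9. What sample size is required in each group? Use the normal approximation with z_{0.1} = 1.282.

n = 19 per group

For two independent groups with equal n: n = 2·((z_{α} + z_β) / d)².
z_{α} + z_β = 1.282 + 1.282 = 2.564.
n = 2 × (2.564 / 0.84)² = 2 × 3.052² = 2 × 9.32 = 18.6.
Round up to the next whole participant.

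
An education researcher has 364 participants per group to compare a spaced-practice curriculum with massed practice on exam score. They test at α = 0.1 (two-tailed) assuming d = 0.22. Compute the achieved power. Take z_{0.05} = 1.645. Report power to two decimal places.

power ≈ 0.91

For two equal groups, power = Φ(d·√(n/2) − z_{α/2}).
d·√(n/2) = 0.22 × √(364/2) = 0.22 × 13.491 = 2.968.
z_β = 2.968 − 1.645 = 1.323.
Power = Φ(1.323) = 0.907.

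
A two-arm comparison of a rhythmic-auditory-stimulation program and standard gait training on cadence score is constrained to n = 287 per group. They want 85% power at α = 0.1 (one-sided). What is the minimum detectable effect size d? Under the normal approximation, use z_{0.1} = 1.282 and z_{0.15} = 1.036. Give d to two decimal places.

d_min ≈ 0.19

For two independent groups of n = 287 each: d_min = (z_{α} + z_β)·√(2/n).
z-sum = 1.282 + 1.036 = 2.318.
d_min = 2.318 × √(2/287) = 2.318 × 0.0835 = 0.194.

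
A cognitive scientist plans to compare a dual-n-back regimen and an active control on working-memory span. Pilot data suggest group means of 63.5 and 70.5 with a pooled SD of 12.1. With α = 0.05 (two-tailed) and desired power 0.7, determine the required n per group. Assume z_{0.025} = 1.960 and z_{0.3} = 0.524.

n = 37 per group

Cohen's d = |M₁ − M₂| / SD_pooled = |63.5 − 70.5| / 12.1 = 7.0 / 12.1 = 0.579.
For two independent groups with equal n: n = 2·((z_{α/2} + z_β) / d)².
z_{α/2} + z_β = 1.960 + 0.524 = 2.484.
n = 2 × (2.484 / 0.579)² = 2 × 4.290² = 2 × 18.41 = 36.8.
Round up to the next whole participant.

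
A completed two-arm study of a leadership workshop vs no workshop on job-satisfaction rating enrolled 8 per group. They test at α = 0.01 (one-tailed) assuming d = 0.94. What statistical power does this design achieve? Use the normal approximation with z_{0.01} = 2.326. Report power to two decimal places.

For two equal groups, power = Φ(d·√(n/2) − z_{α}).
d·√(n/2) = 0.94 × √(8/2) = 0.94 × 2.000 = 1.880.
z_β = 1.880 − 2.326 = -0.446.
Power = Φ(-0.446) = 0.328.

power ≈ 0.33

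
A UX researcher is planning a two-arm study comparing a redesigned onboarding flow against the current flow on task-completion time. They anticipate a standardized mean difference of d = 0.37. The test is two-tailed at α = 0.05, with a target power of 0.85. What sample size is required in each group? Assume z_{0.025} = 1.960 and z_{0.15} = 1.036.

n = 132 per group

For two independent groups with equal n: n = 2·((z_{α/2} + z_β) / d)².
z_{α/2} + z_β = 1.960 + 1.036 = 2.996.
n = 2 × (2.996 / 0.37)² = 2 × 8.097² = 2 × 65.57 = 131.1.
Round up to the next whole participant.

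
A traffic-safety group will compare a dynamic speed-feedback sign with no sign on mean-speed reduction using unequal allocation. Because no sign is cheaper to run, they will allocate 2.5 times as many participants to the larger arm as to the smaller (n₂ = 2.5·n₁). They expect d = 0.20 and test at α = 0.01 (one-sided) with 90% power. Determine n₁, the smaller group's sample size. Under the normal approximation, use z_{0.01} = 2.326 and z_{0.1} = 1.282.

With allocation ratio k = n₂/n₁ = 2.5, Var(x̄₁−x̄₂) = σ²(1/n₁ + 1/(k·n₁)) = σ²·(k+1)/(k·n₁).
So n₁ = (1 + 1/k)·((z_{α} + z_β)/d)² = 1.400 × (3.608/0.20)².
n₁ = 1.400 × 325.44 = 455.6.
Round up: n₁ = 456, giving n₂ = 2.5 × 456 = 1140.

n₁ = 456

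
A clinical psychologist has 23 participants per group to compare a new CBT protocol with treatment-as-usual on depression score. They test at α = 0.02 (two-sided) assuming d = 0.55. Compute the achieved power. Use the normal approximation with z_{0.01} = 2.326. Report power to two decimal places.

power ≈ 0.32

For two equal groups, power = Φ(d·√(n/2) − z_{α/2}).
d·√(n/2) = 0.55 × √(23/2) = 0.55 × 3.391 = 1.865.
z_β = 1.865 − 2.326 = -0.461.
Power = Φ(-0.461) = 0.322.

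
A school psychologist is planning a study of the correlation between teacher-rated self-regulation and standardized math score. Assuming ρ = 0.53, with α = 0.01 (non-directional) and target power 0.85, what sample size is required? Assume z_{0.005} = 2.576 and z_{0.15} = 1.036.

n = 41

Fisher's z: C = ½·ln((1+r)/(1−r)) = ½·ln(3.2553) = 0.5901.
n = ((z_{α/2} + z_β)/C)² + 3.
(2.576 + 1.036) / 0.5901 = 3.612 / 0.5901 = 6.121.
n = 6.121² + 3 = 37.47 + 3 = 40.5.
Round up.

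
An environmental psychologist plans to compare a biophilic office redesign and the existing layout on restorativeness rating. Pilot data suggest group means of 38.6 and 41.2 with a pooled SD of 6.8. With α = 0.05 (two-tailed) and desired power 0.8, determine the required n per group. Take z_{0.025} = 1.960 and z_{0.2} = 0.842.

n = 108 per group

Cohen's d = |M₁ − M₂| / SD_pooled = |38.6 − 41.2| / 6.8 = 2.6 / 6.8 = 0.382.
For two independent groups with equal n: n = 2·((z_{α/2} + z_β) / d)².
z_{α/2} + z_β = 1.960 + 0.842 = 2.802.
n = 2 × (2.802 / 0.382)² = 2 × 7.335² = 2 × 53.80 = 107.6.
Round up to the next whole participant.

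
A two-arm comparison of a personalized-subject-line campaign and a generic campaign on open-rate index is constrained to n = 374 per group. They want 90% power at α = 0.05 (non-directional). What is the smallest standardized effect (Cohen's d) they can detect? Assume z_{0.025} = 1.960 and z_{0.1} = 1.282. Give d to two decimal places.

d_min ≈ 0.24

For two independent groups of n = 374 each: d_min = (z_{α/2} + z_β)·√(2/n).
z-sum = 1.960 + 1.282 = 3.242.
d_min = 3.242 × √(2/374) = 3.242 × 0.0731 = 0.237.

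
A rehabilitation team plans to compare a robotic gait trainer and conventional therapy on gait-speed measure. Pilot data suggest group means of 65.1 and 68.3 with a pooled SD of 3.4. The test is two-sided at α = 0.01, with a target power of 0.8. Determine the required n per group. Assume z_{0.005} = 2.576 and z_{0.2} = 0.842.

Cohen's d = |M₁ − M₂| / SD_pooled = |65.1 − 68.3| / 3.4 = 3.2 / 3.4 = 0.941.
For two independent groups with equal n: n = 2·((z_{α/2} + z_β) / d)².
z_{α/2} + z_β = 2.576 + 0.842 = 3.418.
n = 2 × (3.418 / 0.941)² = 2 × 3.632² = 2 × 13.19 = 26.4.
Round up to the next whole participant.

n = 27 per group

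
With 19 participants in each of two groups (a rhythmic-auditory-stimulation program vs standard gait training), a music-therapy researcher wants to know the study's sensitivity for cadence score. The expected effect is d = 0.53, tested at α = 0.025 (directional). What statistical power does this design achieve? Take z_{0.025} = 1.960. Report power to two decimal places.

power ≈ 0.37

For two equal groups, power = Φ(d·√(n/2) − z_{α}).
d·√(n/2) = 0.53 × √(19/2) = 0.53 × 3.082 = 1.634.
z_β = 1.634 − 1.960 = -0.326.
Power = Φ(-0.326) = 0.372.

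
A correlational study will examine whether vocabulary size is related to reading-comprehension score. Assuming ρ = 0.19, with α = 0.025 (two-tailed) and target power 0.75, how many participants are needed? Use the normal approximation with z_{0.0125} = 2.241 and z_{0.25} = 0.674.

n = 233

Fisher's z: C = ½·ln((1+r)/(1−r)) = ½·ln(1.4691) = 0.1923.
n = ((z_{α/2} + z_β)/C)² + 3.
(2.241 + 0.674) / 0.1923 = 2.915 / 0.1923 = 15.159.
n = 15.159² + 3 = 229.78 + 3 = 232.8.
Round up.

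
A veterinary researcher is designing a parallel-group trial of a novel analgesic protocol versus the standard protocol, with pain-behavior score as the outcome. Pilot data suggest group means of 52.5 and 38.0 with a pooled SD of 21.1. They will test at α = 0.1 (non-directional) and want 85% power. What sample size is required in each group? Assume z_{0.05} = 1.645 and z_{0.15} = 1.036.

n = 31 per group

Cohen's d = |M₁ − M₂| / SD_pooled = |52.5 − 38.0| / 21.1 = 14.5 / 21.1 = 0.687.
For two independent groups with equal n: n = 2·((z_{α/2} + z_β) / d)².
z_{α/2} + z_β = 1.645 + 1.036 = 2.681.
n = 2 × (2.681 / 0.687)² = 2 × 3.902² = 2 × 15.23 = 30.5.
Round up to the next whole participant.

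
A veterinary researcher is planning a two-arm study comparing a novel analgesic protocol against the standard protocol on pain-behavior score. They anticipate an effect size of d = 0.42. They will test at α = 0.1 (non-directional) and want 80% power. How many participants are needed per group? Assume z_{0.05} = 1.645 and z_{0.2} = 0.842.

n = 71 per group

For two independent groups with equal n: n = 2·((z_{α/2} + z_β) / d)².
z_{α/2} + z_β = 1.645 + 0.842 = 2.487.
n = 2 × (2.487 / 0.42)² = 2 × 5.921² = 2 × 35.06 = 70.1.
Round up to the next whole participant.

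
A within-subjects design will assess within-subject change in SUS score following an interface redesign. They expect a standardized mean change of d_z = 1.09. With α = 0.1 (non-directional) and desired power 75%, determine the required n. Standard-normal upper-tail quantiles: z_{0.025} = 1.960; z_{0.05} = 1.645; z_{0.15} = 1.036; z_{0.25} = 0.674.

n = 5 pairs

For a paired (one-sample on differences) test: n = ((z_{α/2} + z_β) / d)².
z_{α/2} + z_β = 1.645 + 0.674 = 2.319.
n = (2.319 / 1.09)² = 2.128² = 4.53.
Round up.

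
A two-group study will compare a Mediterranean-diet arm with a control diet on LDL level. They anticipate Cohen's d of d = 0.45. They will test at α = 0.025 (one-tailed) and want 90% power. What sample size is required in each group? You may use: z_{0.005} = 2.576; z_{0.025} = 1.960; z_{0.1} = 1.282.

n = 104 per group

For two independent groups with equal n: n = 2·((z_{α} + z_β) / d)².
z_{α} + z_β = 1.960 + 1.282 = 3.242.
n = 2 × (3.242 / 0.45)² = 2 × 7.204² = 2 × 51.90 = 103.8.
Round up to the next whole participant.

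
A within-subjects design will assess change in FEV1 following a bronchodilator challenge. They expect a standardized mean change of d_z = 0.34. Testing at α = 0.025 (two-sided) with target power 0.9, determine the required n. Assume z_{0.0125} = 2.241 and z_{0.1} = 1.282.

n = 108 pairs

For a paired (one-sample on differences) test: n = ((z_{α/2} + z_β) / d)².
z_{α/2} + z_β = 2.241 + 1.282 = 3.523.
n = (3.523 / 0.34)² = 10.362² = 107.37.
Round up.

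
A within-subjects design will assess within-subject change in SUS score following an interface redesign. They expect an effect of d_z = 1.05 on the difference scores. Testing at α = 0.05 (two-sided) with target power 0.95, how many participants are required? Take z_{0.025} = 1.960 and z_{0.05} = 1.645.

For a paired (one-sample on differences) test: n = ((z_{α/2} + z_β) / d)².
z_{α/2} + z_β = 1.960 + 1.645 = 3.605.
n = (3.605 / 1.05)² = 3.433² = 11.79.
Round up.

n = 12 pairs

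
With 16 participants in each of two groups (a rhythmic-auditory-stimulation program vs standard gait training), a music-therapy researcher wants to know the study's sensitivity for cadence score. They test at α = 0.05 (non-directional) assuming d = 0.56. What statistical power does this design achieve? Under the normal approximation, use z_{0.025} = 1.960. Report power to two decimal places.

For two equal groups, power = Φ(d·√(n/2) − z_{α/2}).
d·√(n/2) = 0.56 × √(16/2) = 0.56 × 2.828 = 1.584.
z_β = 1.584 − 1.960 = -0.376.
Power = Φ(-0.376) = 0.353.

power ≈ 0.35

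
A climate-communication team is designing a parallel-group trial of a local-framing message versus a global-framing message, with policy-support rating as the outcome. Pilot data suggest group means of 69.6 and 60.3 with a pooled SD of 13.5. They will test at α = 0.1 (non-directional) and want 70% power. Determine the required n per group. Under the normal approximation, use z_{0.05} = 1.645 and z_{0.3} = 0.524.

n = 20 per group

Cohen's d = |M₁ − M₂| / SD_pooled = |69.6 − 60.3| / 13.5 = 9.3 / 13.5 = 0.689.
For two independent groups with equal n: n = 2·((z_{α/2} + z_β) / d)².
z_{α/2} + z_β = 1.645 + 0.524 = 2.169.
n = 2 × (2.169 / 0.689)² = 2 × 3.148² = 2 × 9.91 = 19.8.
Round up to the next whole participant.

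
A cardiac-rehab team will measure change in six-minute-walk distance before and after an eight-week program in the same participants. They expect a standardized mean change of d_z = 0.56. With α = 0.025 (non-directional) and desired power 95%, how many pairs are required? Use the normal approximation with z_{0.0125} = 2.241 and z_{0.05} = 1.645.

For a paired (one-sample on differences) test: n = ((z_{α/2} + z_β) / d)².
z_{α/2} + z_β = 2.241 + 1.645 = 3.886.
n = (3.886 / 0.56)² = 6.939² = 48.15.
Round up.

n = 49 pairs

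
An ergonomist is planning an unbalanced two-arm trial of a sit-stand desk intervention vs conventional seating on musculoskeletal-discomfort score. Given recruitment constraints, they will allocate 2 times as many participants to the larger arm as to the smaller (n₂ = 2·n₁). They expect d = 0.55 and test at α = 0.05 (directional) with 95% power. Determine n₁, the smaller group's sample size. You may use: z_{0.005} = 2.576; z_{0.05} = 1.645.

With allocation ratio k = n₂/n₁ = 2, Var(x̄₁−x̄₂) = σ²(1/n₁ + 1/(k·n₁)) = σ²·(k+1)/(k·n₁).
So n₁ = (1 + 1/k)·((z_{α} + z_β)/d)² = 1.500 × (3.290/0.55)².
n₁ = 1.500 × 35.78 = 53.7.
Round up: n₁ = 54, giving n₂ = 2 × 54 = 108.

n₁ = 54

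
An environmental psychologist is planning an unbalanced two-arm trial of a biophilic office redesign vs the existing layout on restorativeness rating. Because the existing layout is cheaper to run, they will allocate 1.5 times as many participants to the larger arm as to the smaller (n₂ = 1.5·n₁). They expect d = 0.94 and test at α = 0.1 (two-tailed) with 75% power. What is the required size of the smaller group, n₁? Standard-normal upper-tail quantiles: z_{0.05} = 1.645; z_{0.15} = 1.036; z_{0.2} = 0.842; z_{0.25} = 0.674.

With allocation ratio k = n₂/n₁ = 1.5, Var(x̄₁−x̄₂) = σ²(1/n₁ + 1/(k·n₁)) = σ²·(k+1)/(k·n₁).
So n₁ = (1 + 1/k)·((z_{α/2} + z_β)/d)² = 1.667 × (2.319/0.94)².
n₁ = 1.667 × 6.09 = 10.1.
Round up: n₁ = 11, giving n₂ = ⌈1.5 × 11⌉ = ⌈16.5⌉ = 17.

n₁ = 11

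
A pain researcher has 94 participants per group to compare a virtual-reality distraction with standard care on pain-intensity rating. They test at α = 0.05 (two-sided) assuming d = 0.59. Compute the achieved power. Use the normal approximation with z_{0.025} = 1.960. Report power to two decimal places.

For two equal groups, power = Φ(d·√(n/2) − z_{α/2}).
d·√(n/2) = 0.59 × √(94/2) = 0.59 × 6.856 = 4.045.
z_β = 4.045 − 1.960 = 2.085.
Power = Φ(2.085) = 0.981.

power ≈ 0.98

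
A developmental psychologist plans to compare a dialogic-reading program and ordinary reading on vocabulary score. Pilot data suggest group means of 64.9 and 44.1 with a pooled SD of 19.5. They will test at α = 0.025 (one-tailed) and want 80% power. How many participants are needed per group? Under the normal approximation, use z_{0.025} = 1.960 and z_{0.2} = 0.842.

Cohen's d = |M₁ − M₂| / SD_pooled = |64.9 − 44.1| / 19.5 = 20.8 / 19.5 = 1.067.
For two independent groups with equal n: n = 2·((z_{α} + z_β) / d)².
z_{α} + z_β = 1.960 + 0.842 = 2.802.
n = 2 × (2.802 / 1.067)² = 2 × 2.626² = 2 × 6.90 = 13.8.
Round up to the next whole participant.

n = 14 per group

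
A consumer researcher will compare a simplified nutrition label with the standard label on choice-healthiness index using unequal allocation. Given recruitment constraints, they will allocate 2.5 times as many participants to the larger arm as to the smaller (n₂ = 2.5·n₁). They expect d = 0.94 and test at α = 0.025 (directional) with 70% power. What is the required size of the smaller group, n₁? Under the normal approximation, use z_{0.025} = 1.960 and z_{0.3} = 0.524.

With allocation ratio k = n₂/n₁ = 2.5, Var(x̄₁−x̄₂) = σ²(1/n₁ + 1/(k·n₁)) = σ²·(k+1)/(k·n₁).
So n₁ = (1 + 1/k)·((z_{α} + z_β)/d)² = 1.400 × (2.484/0.94)².
n₁ = 1.400 × 6.98 = 9.8.
Round up: n₁ = 10, giving n₂ = 2.5 × 10 = 25.

n₁ = 10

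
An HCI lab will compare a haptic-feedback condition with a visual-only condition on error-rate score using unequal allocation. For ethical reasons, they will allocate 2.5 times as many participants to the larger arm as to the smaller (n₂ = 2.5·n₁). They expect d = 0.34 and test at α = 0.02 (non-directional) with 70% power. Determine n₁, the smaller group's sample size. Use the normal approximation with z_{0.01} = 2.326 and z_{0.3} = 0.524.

With allocation ratio k = n₂/n₁ = 2.5, Var(x̄₁−x̄₂) = σ²(1/n₁ + 1/(k·n₁)) = σ²·(k+1)/(k·n₁).
So n₁ = (1 + 1/k)·((z_{α/2} + z_β)/d)² = 1.400 × (2.850/0.34)².
n₁ = 1.400 × 70.26 = 98.4.
Round up: n₁ = 99, giving n₂ = ⌈2.5 × 99⌉ = ⌈247.5⌉ = 248.

n₁ = 99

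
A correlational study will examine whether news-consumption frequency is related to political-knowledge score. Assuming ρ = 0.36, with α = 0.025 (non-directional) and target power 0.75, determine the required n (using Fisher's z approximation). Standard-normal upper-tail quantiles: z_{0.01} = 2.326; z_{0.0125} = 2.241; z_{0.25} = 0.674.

Fisher's z: C = ½·ln((1+r)/(1−r)) = ½·ln(2.1250) = 0.3769.
n = ((z_{α/2} + z_β)/C)² + 3.
(2.241 + 0.674) / 0.3769 = 2.915 / 0.3769 = 7.734.
n = 7.734² + 3 = 59.82 + 3 = 62.8.
Round up.

n = 63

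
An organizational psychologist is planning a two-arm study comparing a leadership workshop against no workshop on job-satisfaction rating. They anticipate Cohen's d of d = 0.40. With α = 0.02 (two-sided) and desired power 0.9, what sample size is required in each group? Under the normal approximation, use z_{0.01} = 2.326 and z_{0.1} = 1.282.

n = 163 per group

For two independent groups with equal n: n = 2·((z_{α/2} + z_β) / d)².
z_{α/2} + z_β = 2.326 + 1.282 = 3.608.
n = 2 × (3.608 / 0.40)² = 2 × 9.020² = 2 × 81.36 = 162.7.
Round up to the next whole participant.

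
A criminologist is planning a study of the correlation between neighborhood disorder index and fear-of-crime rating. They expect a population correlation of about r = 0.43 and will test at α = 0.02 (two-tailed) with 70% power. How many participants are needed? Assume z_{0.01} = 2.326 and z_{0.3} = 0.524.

n = 42

Fisher's z: C = ½·ln((1+r)/(1−r)) = ½·ln(2.5088) = 0.4599.
n = ((z_{α/2} + z_β)/C)² + 3.
(2.326 + 0.524) / 0.4599 = 2.850 / 0.4599 = 6.197.
n = 6.197² + 3 = 38.40 + 3 = 41.4.
Round up.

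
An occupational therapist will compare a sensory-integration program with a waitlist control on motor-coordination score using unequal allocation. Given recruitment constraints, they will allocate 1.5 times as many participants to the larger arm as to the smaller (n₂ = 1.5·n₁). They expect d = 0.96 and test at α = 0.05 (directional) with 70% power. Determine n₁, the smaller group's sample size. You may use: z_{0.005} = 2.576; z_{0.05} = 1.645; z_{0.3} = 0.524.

n₁ = 9

With allocation ratio k = n₂/n₁ = 1.5, Var(x̄₁−x̄₂) = σ²(1/n₁ + 1/(k·n₁)) = σ²·(k+1)/(k·n₁).
So n₁ = (1 + 1/k)·((z_{α} + z_β)/d)² = 1.667 × (2.169/0.96)².
n₁ = 1.667 × 5.10 = 8.5.
Round up: n₁ = 9, giving n₂ = ⌈1.5 × 9⌉ = ⌈13.5⌉ = 14.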